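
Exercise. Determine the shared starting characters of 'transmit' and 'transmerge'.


Compare from the start: 6 characters match: 'transm'. Mismatch at position 7: 'i' vs 'e'.

transm


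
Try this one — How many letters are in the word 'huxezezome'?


Spell out 'huxezezome' and number each letter: h(1), u(2), x(3), e(4), z(5), e(6), z(7), o(8), m(9), e(10). Total: 10 letters.

10


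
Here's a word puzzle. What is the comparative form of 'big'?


Apply comparative formation (double final consonant, add -er): 'big' -> 'bigger'.

bigger


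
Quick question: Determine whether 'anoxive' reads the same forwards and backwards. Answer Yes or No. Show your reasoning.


Forward: 'anoxive'
Reversed: 'evixona'
They differ.

No


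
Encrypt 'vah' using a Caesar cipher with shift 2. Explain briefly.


Shift each letter by 2: v -> x, a -> c, h -> j. Result: 'xcj'.

xcj


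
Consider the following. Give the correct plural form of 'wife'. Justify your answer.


Apply rule: Change -fe to -ves. 'wife' becomes 'wives'.

wives


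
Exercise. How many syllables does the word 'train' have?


Break 'train' into syllables: train -> train = 1 syllable

1 syllable


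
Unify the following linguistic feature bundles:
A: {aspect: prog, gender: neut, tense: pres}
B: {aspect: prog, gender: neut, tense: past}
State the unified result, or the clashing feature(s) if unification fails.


Compare features:
aspect: A=prog vs B=prog -> unified: prog
gender: A=neut vs B=neut -> unified: neut
tense: A=pres vs B=past -> CLASH
Clash detected on feature 'tense' (pres vs past); unification fails.

CLASH on 'tense' (pres vs past)


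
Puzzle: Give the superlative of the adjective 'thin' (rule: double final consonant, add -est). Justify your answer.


Apply superlative formation (double final consonant, add -est): 'thin' -> 'thinnest'.

thinnest


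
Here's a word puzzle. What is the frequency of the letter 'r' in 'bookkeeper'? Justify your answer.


Letter 'r' in 'bookkeeper': found at position(s) 10 = 1 occurrence(s).

1


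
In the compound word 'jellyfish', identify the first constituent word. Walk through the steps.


Split 'jellyfish' into 'jelly' + 'fish'. The first part is 'jelly'.

jelly


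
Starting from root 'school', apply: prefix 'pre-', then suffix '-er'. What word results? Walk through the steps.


Step 1: Add prefix 'pre-' to 'school' = 'preschool'
Step 2: Add suffix '-er' to 'preschool' = 'preschooler'

preschooler


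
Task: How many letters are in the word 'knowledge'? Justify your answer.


Spell out 'knowledge' and number each letter: k(1), n(2), o(3), w(4), l(5), e(6), d(7), g(8), e(9). Total: 9 letters.

9


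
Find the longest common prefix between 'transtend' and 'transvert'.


Compare from the start: 5 characters match: 'trans'. Mismatch at position 6: 't' vs 'v'.

trans


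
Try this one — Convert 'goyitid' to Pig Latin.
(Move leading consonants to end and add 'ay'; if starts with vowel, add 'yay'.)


'goyitid': move consonant cluster 'g' to end and add 'ay': 'oyitidgay'.

oyitidgay


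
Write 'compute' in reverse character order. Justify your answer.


Reverse 'compute' character by character: 'etupmoc'.

etupmoc


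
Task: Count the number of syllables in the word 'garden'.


Break 'garden' into syllables: gar-den -> gar | den = 2 syllables

2 syllables


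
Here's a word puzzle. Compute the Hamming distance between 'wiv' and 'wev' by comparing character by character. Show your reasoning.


Alignment:
Position 1: 'w' vs 'w' = match
Position 2: 'i' vs 'e' = DIFFER
Position 3: 'v' vs 'v' = match
Total differences: 1

1


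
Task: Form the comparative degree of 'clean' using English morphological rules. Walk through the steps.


Apply comparative formation (add -er): 'clean' -> 'cleaner'.

cleaner


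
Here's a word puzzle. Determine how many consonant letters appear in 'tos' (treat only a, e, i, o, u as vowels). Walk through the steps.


Consonants in 'tos': t, s = 2 consonants.

2


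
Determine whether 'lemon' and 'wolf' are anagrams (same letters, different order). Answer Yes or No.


Sorted letters of 'lemon': 'elmno'
Sorted letters of 'wolf': 'flow'
They do not match.

No


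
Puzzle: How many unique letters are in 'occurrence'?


Unique letters in 'occurrence': {c, e, n, o, r, u} = 6 distinct letters.

6


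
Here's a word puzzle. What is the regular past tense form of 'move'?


Apply rule: Add -d (word ends in -e). 'move' becomes 'moved'.

moved


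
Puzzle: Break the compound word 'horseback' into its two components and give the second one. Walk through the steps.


Split 'horseback' into 'horse' + 'back'. The second part is 'back'.

back


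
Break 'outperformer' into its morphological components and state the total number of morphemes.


Step 1: Identify prefix: 'out' (meaning: surpass)
Step 2: Identify root: 'perform'
Step 3: Identify suffix(es): 'er'
Decomposition: out- (prefix: surpass) + perform (root) + -er (suffix: one who)
Total morphemes: 3

3 morphemes (out- (prefix: surpass) + perform (root) + -er (suffix: one who))


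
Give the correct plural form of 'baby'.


Apply rule: Change -y to -ies (consonant + y). 'baby' becomes 'babies'.

babies


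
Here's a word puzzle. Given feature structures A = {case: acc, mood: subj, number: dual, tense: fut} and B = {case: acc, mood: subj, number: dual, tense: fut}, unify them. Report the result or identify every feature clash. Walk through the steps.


Compare features:
case: A=acc vs B=acc -> unified: acc
mood: A=subj vs B=subj -> unified: subj
number: A=dual vs B=dual -> unified: dual
tense: A=fut vs B=fut -> unified: fut
No clashes found.

Unified: {case: acc, mood: subj, number: dual, tense: fut}


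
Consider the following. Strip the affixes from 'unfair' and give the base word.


Remove prefix 'un' from 'unfair' to get root 'fair'.

fair


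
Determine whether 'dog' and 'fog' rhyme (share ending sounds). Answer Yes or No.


Rime (stressed vowel + following sounds) of 'dog': -og = /ɒg/
Rime of 'fog': -og = /ɒg/
/ɒg/ and /ɒg/ are the same ending sound, so the words rhyme.

Yes


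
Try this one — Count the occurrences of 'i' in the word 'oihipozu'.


Letter 'i' in 'oihipozu': found at position(s) 2, 4 = 2 occurrence(s).

2


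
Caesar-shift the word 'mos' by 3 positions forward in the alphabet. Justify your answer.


Shift each letter by 3: m -> p, o -> r, s -> v. Result: 'prv'.

prv


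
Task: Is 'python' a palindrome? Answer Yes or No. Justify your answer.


Forward: 'python'
Reversed: 'nohtyp'
They differ.

No


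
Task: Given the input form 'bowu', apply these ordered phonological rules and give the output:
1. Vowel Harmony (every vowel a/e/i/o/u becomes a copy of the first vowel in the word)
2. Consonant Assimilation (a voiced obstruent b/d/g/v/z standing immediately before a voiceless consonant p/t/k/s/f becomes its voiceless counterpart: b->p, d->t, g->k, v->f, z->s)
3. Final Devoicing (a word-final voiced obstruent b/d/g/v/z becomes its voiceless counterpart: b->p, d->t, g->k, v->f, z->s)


Starting form: 'bowu'
Rule 1: Vowel Harmony: all vowels become 'o' (matching first vowel). 'bowu' -> 'bowo'
Rule 2: Consonant Assimilation: no voiced obstruent (b/d/g/v/z) stands immediately before a voiceless consonant (p/t/k/s/f). No change.
Rule 3: Final Devoicing: the word ends in the vowel 'o', not a consonant. No change.
Final form: 'bowo'

bowo


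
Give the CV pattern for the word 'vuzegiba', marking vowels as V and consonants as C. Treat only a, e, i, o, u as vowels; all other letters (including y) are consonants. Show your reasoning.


Letter mapping: v = C, u = V, z = C, e = V, g = C, i = V, b = C, a = V.

CVCVCVCV


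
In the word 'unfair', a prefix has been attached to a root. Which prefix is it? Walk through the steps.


The word 'unfair' = 'un' (prefix) + 'fair' (root). The prefix is 'un'.

un


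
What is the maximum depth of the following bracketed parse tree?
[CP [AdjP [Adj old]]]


Count bracket nesting levels:
'[' at pos 0: depth = 1
'[' at pos 4: depth = 2
'[' at pos 10: depth = 3
Maximum depth reached: 3

3


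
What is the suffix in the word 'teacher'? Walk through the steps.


The word 'teacher' = 'teach' (root) + '-er' (suffix). The suffix is '-er'.

er


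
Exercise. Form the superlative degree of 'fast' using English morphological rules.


Apply superlative formation (add -est): 'fast' -> 'fastest'.

fastest


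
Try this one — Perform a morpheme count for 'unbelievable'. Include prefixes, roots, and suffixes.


Decomposition: un- (prefix) + believe (root) + -able (suffix) = 3 morpheme(s)

3 morphemes


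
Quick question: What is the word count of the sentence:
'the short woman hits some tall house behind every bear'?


Split into words: the | short | woman | hits | some | tall | house | behind | every | bear = 10 words.

10


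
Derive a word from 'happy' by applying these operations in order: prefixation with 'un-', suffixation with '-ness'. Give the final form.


Step 1: Add prefix 'un-' to 'happy' = 'unhappy'
Step 2: Add suffix '-ness' to 'unhappy' = 'unhappiness'

unhappiness


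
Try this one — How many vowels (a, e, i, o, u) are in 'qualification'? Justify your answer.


Vowels in 'qualification': u, a, i, i, a, i, o = 7 vowels.

7


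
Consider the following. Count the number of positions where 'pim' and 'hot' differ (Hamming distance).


Alignment:
Position 1: 'p' vs 'h' = DIFFER
Position 2: 'i' vs 'o' = DIFFER
Position 3: 'm' vs 't' = DIFFER
Total differences: 3

3


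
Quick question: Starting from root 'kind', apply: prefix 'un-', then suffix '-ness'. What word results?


Step 1: Add prefix 'un-' to 'kind' = 'unkind'
Step 2: Add suffix '-ness' to 'unkind' = 'unkindness'

unkindness


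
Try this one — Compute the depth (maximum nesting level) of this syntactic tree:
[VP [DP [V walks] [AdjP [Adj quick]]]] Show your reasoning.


Count bracket nesting levels:
'[' at pos 0: depth = 1
'[' at pos 4: depth = 2
'[' at pos 8: depth = 3
'[' at pos 18: depth = 3
'[' at pos 24: depth = 4
Maximum depth reached: 4

4


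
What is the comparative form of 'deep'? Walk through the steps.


Apply comparative formation (add -er): 'deep' -> 'deeper'.

deeper


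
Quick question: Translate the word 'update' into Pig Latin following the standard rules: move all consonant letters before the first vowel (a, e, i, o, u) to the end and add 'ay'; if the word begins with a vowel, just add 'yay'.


'update' starts with a vowel, so add 'yay': 'updateyay'.

updateyay


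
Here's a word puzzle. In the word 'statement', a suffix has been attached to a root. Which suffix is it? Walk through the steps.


The word 'statement' = 'state' (root) + '-ment' (suffix). The suffix is '-ment'.

ment


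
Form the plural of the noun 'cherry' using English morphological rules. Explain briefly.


Apply rule: Change -y to -ies (consonant + y). 'cherry' becomes 'cherries'.

cherries


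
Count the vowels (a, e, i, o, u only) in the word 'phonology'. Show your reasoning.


Vowels in 'phonology': o, o, o = 3 vowels.

3


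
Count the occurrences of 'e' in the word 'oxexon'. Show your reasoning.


Letter 'e' in 'oxexon': found at position(s) 3 = 1 occurrence(s).

1


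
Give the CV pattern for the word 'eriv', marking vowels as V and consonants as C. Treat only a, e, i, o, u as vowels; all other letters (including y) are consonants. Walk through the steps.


Letter mapping: e = V, r = C, i = V, v = C.

VCVC


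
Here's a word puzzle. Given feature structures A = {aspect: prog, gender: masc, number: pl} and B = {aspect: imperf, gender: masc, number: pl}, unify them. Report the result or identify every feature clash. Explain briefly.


Compare features:
aspect: A=prog vs B=imperf -> CLASH
gender: A=masc vs B=masc -> unified: masc
number: A=pl vs B=pl -> unified: pl
Clash detected on feature 'aspect' (prog vs imperf); unification fails.

CLASH on 'aspect' (prog vs imperf)


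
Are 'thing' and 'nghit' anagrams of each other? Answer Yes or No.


Sorted letters of 'thing': 'ghint'
Sorted letters of 'nghit': 'ghint'
They match.

Yes


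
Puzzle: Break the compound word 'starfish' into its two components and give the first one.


Split 'starfish' into 'star' + 'fish'. The first part is 'star'.

star


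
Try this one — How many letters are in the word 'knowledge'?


Spell out 'knowledge' and number each letter: k(1), n(2), o(3), w(4), l(5), e(6), d(7), g(8), e(9). Total: 9 letters.

9


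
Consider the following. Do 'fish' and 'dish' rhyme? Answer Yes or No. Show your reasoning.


Rime (stressed vowel + following sounds) of 'fish': -ish = /ɪʃ/
Rime of 'dish': -ish = /ɪʃ/
/ɪʃ/ and /ɪʃ/ are the same ending sound, so the words rhyme.

Yes


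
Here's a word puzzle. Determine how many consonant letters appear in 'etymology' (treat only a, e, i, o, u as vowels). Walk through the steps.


Consonants in 'etymology': t, y, m, l, g, y = 6 consonants.

6


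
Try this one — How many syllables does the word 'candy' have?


Break 'candy' into syllables: can-dy -> can | dy = 2 syllables

2 syllables


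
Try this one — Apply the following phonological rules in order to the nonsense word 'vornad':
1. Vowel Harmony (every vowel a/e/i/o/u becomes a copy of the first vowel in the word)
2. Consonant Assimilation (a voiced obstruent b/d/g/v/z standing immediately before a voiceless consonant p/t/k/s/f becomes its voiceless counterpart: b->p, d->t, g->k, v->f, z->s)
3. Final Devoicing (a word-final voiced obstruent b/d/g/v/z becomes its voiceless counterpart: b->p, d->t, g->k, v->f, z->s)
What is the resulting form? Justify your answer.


Starting form: 'vornad'
Rule 1: Vowel Harmony: all vowels become 'o' (matching first vowel). 'vornad' -> 'vornod'
Rule 2: Consonant Assimilation: no voiced obstruent (b/d/g/v/z) stands immediately before a voiceless consonant (p/t/k/s/f). No change.
Rule 3: Final Devoicing: word-final voiced obstruent 'd' becomes voiceless 't'. 'vornod' -> 'vornot'
Final form: 'vornot'

vornot


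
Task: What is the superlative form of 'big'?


Apply superlative formation (double final consonant, add -est): 'big' -> 'biggest'.

biggest


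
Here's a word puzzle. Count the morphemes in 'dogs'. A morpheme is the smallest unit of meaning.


Decomposition: dog (root) + -s (plural) = 2 morpheme(s)

2 morphemes


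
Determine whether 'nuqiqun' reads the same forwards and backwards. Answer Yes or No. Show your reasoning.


Forward: 'nuqiqun'
Reversed: 'nuqiqun'
They are identical.

Yes


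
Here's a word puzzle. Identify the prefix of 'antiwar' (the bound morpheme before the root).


The word 'antiwar' = 'anti' (prefix) + 'war' (root). The prefix is 'anti'.

anti


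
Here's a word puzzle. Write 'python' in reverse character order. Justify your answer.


Reverse 'python' character by character: 'nohtyp'.

nohtyp


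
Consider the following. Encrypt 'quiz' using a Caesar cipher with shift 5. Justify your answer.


Shift each letter by 5: q -> v, u -> z, i -> n, z -> e. Result: 'vzne'.

vzne


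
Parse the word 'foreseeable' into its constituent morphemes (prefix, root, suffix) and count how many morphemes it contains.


Step 1: Identify prefix: 'fore' (meaning: before/front)
Step 2: Identify root: 'see'
Step 3: Identify suffix(es): 'able'
Decomposition: fore- (prefix: before/front) + see (root) + -able (suffix: capable of)
Total morphemes: 3

3 morphemes (fore- (prefix: before/front) + see (root) + -able (suffix: capable of))


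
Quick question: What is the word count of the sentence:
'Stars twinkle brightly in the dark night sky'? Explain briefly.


Split into words: Stars | twinkle | brightly | in | the | dark | night | sky = 8 words.

8


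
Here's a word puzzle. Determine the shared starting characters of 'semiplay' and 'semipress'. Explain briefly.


Compare from the start: 5 characters match: 'semip'. Mismatch at position 6: 'l' vs 'r'.

semip


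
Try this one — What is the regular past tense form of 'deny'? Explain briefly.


Apply rule: Change -y to -ied. 'deny' becomes 'denied'.

denied


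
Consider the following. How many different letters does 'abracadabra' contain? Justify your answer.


Unique letters in 'abracadabra': {a, b, c, d, r} = 5 distinct letters.

5


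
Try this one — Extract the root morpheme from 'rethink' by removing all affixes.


Remove prefix 're' from 'rethink' to get root 'think'.

think


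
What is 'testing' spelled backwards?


Reverse 'testing' character by character: 'gnitset'.

gnitset


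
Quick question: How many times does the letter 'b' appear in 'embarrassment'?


Letter 'b' in 'embarrassment': found at position(s) 3 = 1 occurrence(s).

1


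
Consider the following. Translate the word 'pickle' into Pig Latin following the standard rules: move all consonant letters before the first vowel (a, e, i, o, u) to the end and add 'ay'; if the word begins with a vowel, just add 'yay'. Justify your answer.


'pickle': move consonant cluster 'p' to end and add 'ay': 'icklepay'.

icklepay


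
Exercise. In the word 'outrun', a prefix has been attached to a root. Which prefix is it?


The word 'outrun' = 'out' (prefix) + 'run' (root). The prefix is 'out'.

out


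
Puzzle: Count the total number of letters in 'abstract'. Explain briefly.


Spell out 'abstract' and number each letter: a(1), b(2), s(3), t(4), r(5), a(6), c(7), t(8). Total: 8 letters.

8


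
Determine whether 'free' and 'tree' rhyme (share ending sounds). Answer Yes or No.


Rime (stressed vowel + following sounds) of 'free': -ee = /iː/
Rime of 'tree': -ee = /iː/
/iː/ and /iː/ are the same ending sound, so the words rhyme.

Yes


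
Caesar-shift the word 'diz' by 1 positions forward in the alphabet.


Shift each letter by 1: d -> e, i -> j, z -> a. Result: 'eja'.

eja


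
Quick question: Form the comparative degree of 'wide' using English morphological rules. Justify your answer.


Apply comparative formation (ends in e: add -r): 'wide' -> 'wider'.

wider


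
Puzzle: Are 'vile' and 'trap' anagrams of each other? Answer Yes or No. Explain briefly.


Sorted letters of 'vile': 'eilv'
Sorted letters of 'trap': 'aprt'
They do not match.

No


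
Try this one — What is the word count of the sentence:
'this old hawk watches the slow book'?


Split into words: this | old | hawk | watches | the | slow | book = 7 words.

7


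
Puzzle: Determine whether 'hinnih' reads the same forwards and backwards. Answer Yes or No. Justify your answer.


Forward: 'hinnih'
Reversed: 'hinnih'
They are identical.

Yes


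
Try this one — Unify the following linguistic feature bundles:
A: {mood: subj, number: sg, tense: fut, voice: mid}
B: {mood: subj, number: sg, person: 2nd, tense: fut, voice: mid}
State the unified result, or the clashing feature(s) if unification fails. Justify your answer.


Compare features:
mood: A=subj vs B=subj -> unified: subj
number: A=sg vs B=sg -> unified: sg
person: A=_ vs B=2nd -> unified: 2nd
tense: A=fut vs B=fut -> unified: fut
voice: A=mid vs B=mid -> unified: mid
No clashes found.

Unified: {mood: subj, number: sg, person: 2nd, tense: fut, voice: mid}


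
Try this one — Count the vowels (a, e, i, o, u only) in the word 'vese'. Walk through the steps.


Vowels in 'vese': e, e = 2 vowels.

2


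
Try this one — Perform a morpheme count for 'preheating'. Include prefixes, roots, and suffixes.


Decomposition: pre- (prefix) + heat (root) + -ing (suffix) = 3 morpheme(s)

3 morphemes


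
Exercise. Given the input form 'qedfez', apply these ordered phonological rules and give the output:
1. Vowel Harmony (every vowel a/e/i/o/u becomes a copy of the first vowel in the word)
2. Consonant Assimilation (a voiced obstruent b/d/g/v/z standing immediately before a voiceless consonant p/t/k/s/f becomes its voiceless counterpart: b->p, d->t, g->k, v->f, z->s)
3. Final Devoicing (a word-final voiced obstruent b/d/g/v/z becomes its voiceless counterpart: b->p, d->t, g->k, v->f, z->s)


Starting form: 'qedfez'
Rule 1: Vowel Harmony: all vowels already match. No change.
Rule 2: Consonant Assimilation: voiced obstruent before voiceless consonant becomes voiceless ('df' -> 'tf'). 'qedfez' -> 'qetfez'
Rule 3: Final Devoicing: word-final voiced obstruent 'z' becomes voiceless 's'. 'qetfez' -> 'qetfes'
Final form: 'qetfes'

qetfes


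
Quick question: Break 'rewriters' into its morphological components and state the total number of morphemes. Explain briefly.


Step 1: Identify prefix: 're' (meaning: again)
Step 2: Identify root: 'write'
Step 3: Identify suffix(es): 'er, s'
Decomposition: re- (prefix: again) + write (root) + -er (suffix: one who) + -s (plural)
Total morphemes: 4

4 morphemes (re- (prefix: again) + write (root) + -er (suffix: one who) + -s (plural))


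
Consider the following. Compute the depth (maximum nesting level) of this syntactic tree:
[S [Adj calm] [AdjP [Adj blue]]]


Count bracket nesting levels:
'[' at pos 0: depth = 1
'[' at pos 3: depth = 2
'[' at pos 14: depth = 2
'[' at pos 20: depth = 3
Maximum depth reached: 3

3


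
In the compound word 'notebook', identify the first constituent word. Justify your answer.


Split 'notebook' into 'note' + 'book'. The first part is 'note'.

note


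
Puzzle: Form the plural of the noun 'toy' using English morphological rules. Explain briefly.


Apply rule: Add -s. 'toy' becomes 'toys'.

toys


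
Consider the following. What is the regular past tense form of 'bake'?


Apply rule: Add -d (word ends in -e). 'bake' becomes 'baked'.

baked


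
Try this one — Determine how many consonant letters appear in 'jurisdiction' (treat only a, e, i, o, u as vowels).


Consonants in 'jurisdiction': j, r, s, d, c, t, n = 7 consonants.

7


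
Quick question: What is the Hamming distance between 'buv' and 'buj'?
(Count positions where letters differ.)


Alignment:
Position 1: 'b' vs 'b' = match
Position 2: 'u' vs 'u' = match
Position 3: 'v' vs 'j' = DIFFER
Total differences: 1

1


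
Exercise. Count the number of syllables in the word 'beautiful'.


Break 'beautiful' into syllables: beau-ti-ful -> beau | ti | ful = 3 syllables

3 syllables


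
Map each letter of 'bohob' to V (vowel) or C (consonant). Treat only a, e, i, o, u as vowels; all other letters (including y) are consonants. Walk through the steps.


Letter mapping: b = C, o = V, h = C, o = V, b = C.

CVCVC


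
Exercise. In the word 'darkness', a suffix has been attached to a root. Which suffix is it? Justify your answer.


The word 'darkness' = 'dark' (root) + '-ness' (suffix). The suffix is '-ness'.

ness


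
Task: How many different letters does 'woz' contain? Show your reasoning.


Unique letters in 'woz': {o, w, z} = 3 distinct letters.

3


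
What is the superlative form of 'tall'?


Apply superlative formation (add -est): 'tall' -> 'tallest'.

tallest


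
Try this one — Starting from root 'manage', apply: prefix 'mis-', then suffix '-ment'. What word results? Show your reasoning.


Step 1: Add prefix 'mis-' to 'manage' = 'mismanage'
Step 2: Add suffix '-ment' to 'mismanage' = 'mismanagement'

mismanagement


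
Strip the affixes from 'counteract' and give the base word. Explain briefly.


Remove prefix 'counter' from 'counteract' to get root 'act'.

act


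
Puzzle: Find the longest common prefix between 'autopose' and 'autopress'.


Compare from the start: 5 characters match: 'autop'. Mismatch at position 6: 'o' vs 'r'.

autop


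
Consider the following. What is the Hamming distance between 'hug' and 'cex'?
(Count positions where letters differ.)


Alignment:
Position 1: 'h' vs 'c' = DIFFER
Position 2: 'u' vs 'e' = DIFFER
Position 3: 'g' vs 'x' = DIFFER
Total differences: 3

3


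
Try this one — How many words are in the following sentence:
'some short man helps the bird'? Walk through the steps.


Split into words: some | short | man | helps | the | bird = 6 words.

6


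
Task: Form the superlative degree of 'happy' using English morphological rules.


Apply superlative formation (consonant + y: change y to i, add -est): 'happy' -> 'happiest'.

happiest


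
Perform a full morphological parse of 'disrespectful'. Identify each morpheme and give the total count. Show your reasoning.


Step 1: Identify prefix: 'dis' (meaning: not/apart)
Step 2: Identify root: 'respect'
Step 3: Identify suffix(es): 'ful'
Decomposition: dis- (prefix: not/apart) + respect (root) + -ful (suffix: full of)
Total morphemes: 3

3 morphemes (dis- (prefix: not/apart) + respect (root) + -ful (suffix: full of))


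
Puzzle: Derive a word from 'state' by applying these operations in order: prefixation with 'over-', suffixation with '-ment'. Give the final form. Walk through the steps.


Step 1: Add prefix 'over-' to 'state' = 'overstate'
Step 2: Add suffix '-ment' to 'overstate' = 'overstatement'

overstatement


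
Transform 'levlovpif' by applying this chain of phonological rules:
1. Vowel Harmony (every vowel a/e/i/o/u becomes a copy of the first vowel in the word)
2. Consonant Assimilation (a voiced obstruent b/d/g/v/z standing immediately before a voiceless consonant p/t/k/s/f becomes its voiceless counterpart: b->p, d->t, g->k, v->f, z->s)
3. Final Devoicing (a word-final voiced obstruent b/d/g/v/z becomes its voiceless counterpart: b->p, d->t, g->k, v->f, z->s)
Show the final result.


Starting form: 'levlovpif'
Rule 1: Vowel Harmony: all vowels become 'e' (matching first vowel). 'levlovpif' -> 'levlevpef'
Rule 2: Consonant Assimilation: voiced obstruent before voiceless consonant becomes voiceless ('vp' -> 'fp'). 'levlevpef' -> 'levlefpef'
Rule 3: Final Devoicing: final consonant 'f' is not one of the voiced obstruents b/d/g/v/z. No change.
Final form: 'levlefpef'

levlefpef


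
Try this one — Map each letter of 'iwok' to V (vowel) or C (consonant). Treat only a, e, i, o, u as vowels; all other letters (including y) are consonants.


Letter mapping: i = V, w = C, o = V, k = C.

VCVC


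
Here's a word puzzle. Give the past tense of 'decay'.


Apply rule: Add -ed. 'decay' becomes 'decayed'.

decayed


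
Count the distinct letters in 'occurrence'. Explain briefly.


Unique letters in 'occurrence': {c, e, n, o, r, u} = 6 distinct letters.

6


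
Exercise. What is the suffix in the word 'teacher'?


The word 'teacher' = 'teach' (root) + '-er' (suffix). The suffix is '-er'.

er


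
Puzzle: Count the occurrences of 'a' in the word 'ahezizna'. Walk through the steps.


Letter 'a' in 'ahezizna': found at position(s) 1, 8 = 2 occurrence(s).

2


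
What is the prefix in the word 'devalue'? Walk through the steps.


The word 'devalue' = 'de' (prefix) + 'value' (root). The prefix is 'de'.

de


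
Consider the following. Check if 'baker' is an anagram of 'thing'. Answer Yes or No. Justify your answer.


Sorted letters of 'baker': 'abekr'
Sorted letters of 'thing': 'ghint'
They do not match.

No


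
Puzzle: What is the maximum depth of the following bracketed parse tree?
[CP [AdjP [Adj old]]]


Count bracket nesting levels:
'[' at pos 0: depth = 1
'[' at pos 4: depth = 2
'[' at pos 10: depth = 3
Maximum depth reached: 3

3


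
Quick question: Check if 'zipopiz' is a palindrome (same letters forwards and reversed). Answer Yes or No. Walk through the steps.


Forward: 'zipopiz'
Reversed: 'zipopiz'
They are identical.

Yes


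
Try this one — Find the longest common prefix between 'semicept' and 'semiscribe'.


Compare from the start: 4 characters match: 'semi'. Mismatch at position 5: 'c' vs 's'.

semi


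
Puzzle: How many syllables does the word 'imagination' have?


Break 'imagination' into syllables: i-mag-i-na-tion -> i | mag | i | na | tion = 5 syllables

5 syllables


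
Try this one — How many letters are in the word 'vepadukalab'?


Spell out 'vepadukalab' and number each letter: v(1), e(2), p(3), a(4), d(5), u(6), k(7), a(8), l(9), a(10), b(11). Total: 11 letters.

11


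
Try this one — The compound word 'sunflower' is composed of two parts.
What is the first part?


Split 'sunflower' into 'sun' + 'flower'. The first part is 'sun'.

sun


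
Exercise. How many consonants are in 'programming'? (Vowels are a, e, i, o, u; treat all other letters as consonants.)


Consonants in 'programming': p, r, g, r, m, m, n, g = 8 consonants.

8


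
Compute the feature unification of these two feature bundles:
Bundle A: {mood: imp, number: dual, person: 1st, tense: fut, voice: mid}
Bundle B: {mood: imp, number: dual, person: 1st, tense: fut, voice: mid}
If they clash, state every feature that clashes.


Compare features:
mood: A=imp vs B=imp -> unified: imp
number: A=dual vs B=dual -> unified: dual
person: A=1st vs B=1st -> unified: 1st
tense: A=fut vs B=fut -> unified: fut
voice: A=mid vs B=mid -> unified: mid
No clashes found.

Unified: {mood: imp, number: dual, person: 1st, tense: fut, voice: mid}


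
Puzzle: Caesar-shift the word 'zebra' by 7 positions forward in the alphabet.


Shift each letter by 7: z -> g, e -> l, b -> i, r -> y, a -> h. Result: 'gliyh'.

gliyh


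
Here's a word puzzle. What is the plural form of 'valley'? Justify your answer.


Apply rule: Add -s. 'valley' becomes 'valleys'.

valleys


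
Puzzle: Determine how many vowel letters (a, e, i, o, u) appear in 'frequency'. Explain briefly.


Vowels in 'frequency': e, u, e = 3 vowels.

3


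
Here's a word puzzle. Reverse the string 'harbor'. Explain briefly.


Reverse 'harbor' character by character: 'robrah'.

robrah


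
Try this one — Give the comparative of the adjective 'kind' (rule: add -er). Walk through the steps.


Apply comparative formation (add -er): 'kind' -> 'kinder'.

kinder


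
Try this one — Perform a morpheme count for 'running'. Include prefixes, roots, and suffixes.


Decomposition: run (root) + -ing (suffix) = 2 morpheme(s)

2 morphemes


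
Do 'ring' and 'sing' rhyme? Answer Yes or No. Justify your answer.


Rime (stressed vowel + following sounds) of 'ring': -ing = /ɪŋ/
Rime of 'sing': -ing = /ɪŋ/
/ɪŋ/ and /ɪŋ/ are the same ending sound, so the words rhyme.

Yes


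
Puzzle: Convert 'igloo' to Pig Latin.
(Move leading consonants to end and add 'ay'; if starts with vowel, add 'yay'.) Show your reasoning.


'igloo' starts with a vowel, so add 'yay': 'iglooyay'.

iglooyay


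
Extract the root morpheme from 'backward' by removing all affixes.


Remove suffix '-ward' from 'backward' to get root 'back'.

back


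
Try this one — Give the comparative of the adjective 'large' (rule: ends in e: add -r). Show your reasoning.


Apply comparative formation (ends in e: add -r): 'large' -> 'larger'.

larger


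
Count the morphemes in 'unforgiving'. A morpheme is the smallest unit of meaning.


Decomposition: un- (prefix) + forgive (root) + -ing (suffix) = 3 morpheme(s)

3 morphemes


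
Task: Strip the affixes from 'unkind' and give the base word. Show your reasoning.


Remove prefix 'un' from 'unkind' to get root 'kind'.

kind


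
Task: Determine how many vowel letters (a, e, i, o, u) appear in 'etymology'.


Vowels in 'etymology': e, o, o = 3 vowels.

3


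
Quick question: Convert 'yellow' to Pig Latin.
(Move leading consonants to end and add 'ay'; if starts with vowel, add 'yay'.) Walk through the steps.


'yellow': move consonant cluster 'y' to end and add 'ay': 'ellowyay'.

ellowyay


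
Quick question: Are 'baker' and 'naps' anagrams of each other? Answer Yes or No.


Sorted letters of 'baker': 'abekr'
Sorted letters of 'naps': 'anps'
They do not match.

No


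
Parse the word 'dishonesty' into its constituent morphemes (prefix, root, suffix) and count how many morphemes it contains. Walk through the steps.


Step 1: Identify prefix: 'dis' (meaning: not/apart)
Step 2: Identify root: 'honest'
Step 3: Identify suffix(es): 'y'
Decomposition: dis- (prefix: not/apart) + honest (root) + -y (suffix: quality)
Total morphemes: 3

3 morphemes (dis- (prefix: not/apart) + honest (root) + -y (suffix: quality))


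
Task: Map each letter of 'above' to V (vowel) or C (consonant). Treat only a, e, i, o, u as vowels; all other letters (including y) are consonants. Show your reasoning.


Letter mapping: a = V, b = C, o = V, v = C, e = V.

VCVCV


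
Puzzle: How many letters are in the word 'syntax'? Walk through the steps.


Spell out 'syntax' and number each letter: s(1), y(2), n(3), t(4), a(5), x(6). Total: 6 letters.

6


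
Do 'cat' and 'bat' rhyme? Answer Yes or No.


Rime (stressed vowel + following sounds) of 'cat': -at = /æt/
Rime of 'bat': -at = /æt/
/æt/ and /æt/ are the same ending sound, so the words rhyme.

Yes


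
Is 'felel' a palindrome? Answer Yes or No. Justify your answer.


Forward: 'felel'
Reversed: 'lelef'
They differ.

No


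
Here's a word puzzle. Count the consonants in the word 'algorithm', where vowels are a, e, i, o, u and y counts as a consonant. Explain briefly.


Consonants in 'algorithm': l, g, r, t, h, m = 6 consonants.

6


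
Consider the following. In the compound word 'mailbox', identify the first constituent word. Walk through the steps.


Split 'mailbox' into 'mail' + 'box'. The first part is 'mail'.

mail


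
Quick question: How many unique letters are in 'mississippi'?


Unique letters in 'mississippi': {i, m, p, s} = 4 distinct letters.

4


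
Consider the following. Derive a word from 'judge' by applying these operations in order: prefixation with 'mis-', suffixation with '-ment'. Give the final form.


Step 1: Add prefix 'mis-' to 'judge' = 'misjudge'
Step 2: Add suffix '-ment' to 'misjudge' = 'misjudgment'

misjudgment


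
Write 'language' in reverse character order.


Reverse 'language' character by character: 'egaugnal'.

egaugnal


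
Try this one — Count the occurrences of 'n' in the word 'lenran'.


Letter 'n' in 'lenran': found at position(s) 3, 6 = 2 occurrence(s).

2


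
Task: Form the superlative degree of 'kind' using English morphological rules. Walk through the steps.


Apply superlative formation (add -est): 'kind' -> 'kindest'.

kindest


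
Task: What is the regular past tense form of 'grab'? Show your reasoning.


Apply rule: Double final consonant and add -ed. 'grab' becomes 'grabbed'.

grabbed


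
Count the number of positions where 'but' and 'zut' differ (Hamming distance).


Alignment:
Position 1: 'b' vs 'z' = DIFFER
Position 2: 'u' vs 'u' = match
Position 3: 't' vs 't' = match
Total differences: 1

1


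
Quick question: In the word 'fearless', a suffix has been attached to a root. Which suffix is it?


The word 'fearless' = 'fear' (root) + '-less' (suffix). The suffix is '-less'.

less


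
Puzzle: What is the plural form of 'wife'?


Apply rule: Change -fe to -ves. 'wife' becomes 'wives'.

wives


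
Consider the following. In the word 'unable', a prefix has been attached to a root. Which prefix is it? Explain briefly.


The word 'unable' = 'un' (prefix) + 'able' (root). The prefix is 'un'.

un


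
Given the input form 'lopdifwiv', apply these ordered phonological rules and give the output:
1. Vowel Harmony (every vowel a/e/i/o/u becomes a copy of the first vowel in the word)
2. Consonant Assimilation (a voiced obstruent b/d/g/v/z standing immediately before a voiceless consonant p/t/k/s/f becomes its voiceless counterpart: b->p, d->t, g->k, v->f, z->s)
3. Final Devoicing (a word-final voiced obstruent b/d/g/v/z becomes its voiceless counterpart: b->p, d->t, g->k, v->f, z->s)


Starting form: 'lopdifwiv'
Rule 1: Vowel Harmony: all vowels become 'o' (matching first vowel). 'lopdifwiv' -> 'lopdofwov'
Rule 2: Consonant Assimilation: no voiced obstruent (b/d/g/v/z) stands immediately before a voiceless consonant (p/t/k/s/f). No change.
Rule 3: Final Devoicing: word-final voiced obstruent 'v' becomes voiceless 'f'. 'lopdofwov' -> 'lopdofwof'
Final form: 'lopdofwof'

lopdofwof


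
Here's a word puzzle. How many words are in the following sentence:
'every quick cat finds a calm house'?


Split into words: every | quick | cat | finds | a | calm | house = 7 words.

7


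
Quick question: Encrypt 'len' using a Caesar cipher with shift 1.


Shift each letter by 1: l -> m, e -> f, n -> o. Result: 'mfo'.

mfo


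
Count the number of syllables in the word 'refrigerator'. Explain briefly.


Break 'refrigerator' into syllables: re-frig-er-a-tor -> re | frig | er | a | tor = 5 syllables

5 syllables


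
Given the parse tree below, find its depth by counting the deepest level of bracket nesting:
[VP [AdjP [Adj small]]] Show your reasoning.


Count bracket nesting levels:
'[' at pos 0: depth = 1
'[' at pos 4: depth = 2
'[' at pos 10: depth = 3
Maximum depth reached: 3

3


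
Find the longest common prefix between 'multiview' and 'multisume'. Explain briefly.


Compare from the start: 5 characters match: 'multi'. Mismatch at position 6: 'v' vs 's'.

multi


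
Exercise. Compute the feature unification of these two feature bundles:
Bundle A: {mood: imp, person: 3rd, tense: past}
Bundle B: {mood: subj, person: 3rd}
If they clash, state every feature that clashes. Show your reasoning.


Compare features:
mood: A=imp vs B=subj -> CLASH
person: A=3rd vs B=3rd -> unified: 3rd
tense: A=past vs B=_ -> unified: past
Clash detected on feature 'mood' (imp vs subj); unification fails.

CLASH on 'mood' (imp vs subj)


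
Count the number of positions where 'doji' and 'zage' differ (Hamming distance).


Alignment:
Position 1: 'd' vs 'z' = DIFFER
Position 2: 'o' vs 'a' = DIFFER
Position 3: 'j' vs 'g' = DIFFER
Position 4: 'i' vs 'e' = DIFFER
Total differences: 4

4


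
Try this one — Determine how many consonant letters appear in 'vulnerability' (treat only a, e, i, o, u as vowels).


Consonants in 'vulnerability': v, l, n, r, b, l, t, y = 8 consonants.

8


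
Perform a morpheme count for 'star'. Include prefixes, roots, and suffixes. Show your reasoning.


Decomposition: star (free morpheme) = 1 morpheme(s)

1 morphemes


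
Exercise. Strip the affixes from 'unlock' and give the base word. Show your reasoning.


Remove prefix 'un' from 'unlock' to get root 'lock'.

lock


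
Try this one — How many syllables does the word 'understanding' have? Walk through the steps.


Break 'understanding' into syllables: un-der-stand-ing -> un | der | stand | ing = 4 syllables

4 syllables


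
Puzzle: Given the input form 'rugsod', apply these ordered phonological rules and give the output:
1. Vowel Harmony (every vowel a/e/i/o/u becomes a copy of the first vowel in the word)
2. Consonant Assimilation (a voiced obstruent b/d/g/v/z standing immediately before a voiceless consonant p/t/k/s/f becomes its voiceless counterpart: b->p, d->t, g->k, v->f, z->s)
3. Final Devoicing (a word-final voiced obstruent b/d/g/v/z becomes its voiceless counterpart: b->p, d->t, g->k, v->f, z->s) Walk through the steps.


Starting form: 'rugsod'
Rule 1: Vowel Harmony: all vowels become 'u' (matching first vowel). 'rugsod' -> 'rugsud'
Rule 2: Consonant Assimilation: voiced obstruent before voiceless consonant becomes voiceless ('gs' -> 'ks'). 'rugsud' -> 'ruksud'
Rule 3: Final Devoicing: word-final voiced obstruent 'd' becomes voiceless 't'. 'ruksud' -> 'ruksut'
Final form: 'ruksut'

ruksut
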